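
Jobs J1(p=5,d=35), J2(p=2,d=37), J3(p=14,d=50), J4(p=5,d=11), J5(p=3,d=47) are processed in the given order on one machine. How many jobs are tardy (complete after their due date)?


Completion vs due date:
  J1: C=5, d=35 → on time
  J2: C=7, d=37 → on time
  J3: C=21, d=50 → on time
  J4: C=26, d=11 → TARDY
  J5: C=29, d=47 → on time
Tardy jobs: J4
Count = 1


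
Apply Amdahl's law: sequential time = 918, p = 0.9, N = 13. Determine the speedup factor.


Amdahl's law: T_p = T × ((1-p) + p/N)
= 918 × ((1-0.9) + 0.9/13)
= 918 × (0.10 + 0.0692)
= 918 × 0.1692
= 155.35
Speedup = 918/155.35
= 5.91×


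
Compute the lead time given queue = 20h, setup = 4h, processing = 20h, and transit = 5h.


Lead time = queue + setup + processing + transit
= 20 + 4 + 20 + 5
= 49 hours


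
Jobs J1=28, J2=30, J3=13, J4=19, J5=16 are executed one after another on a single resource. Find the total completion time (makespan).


Sequential makespan: sum all processing times
= 28 + 30 + 13 + 19 + 16
= 106 time units


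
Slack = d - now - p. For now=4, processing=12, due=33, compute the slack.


Slack = due - current_time - processing
= 33 - 4 - 12
= 17


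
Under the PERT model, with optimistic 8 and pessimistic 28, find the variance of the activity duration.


σ² = ((p - o) / 6)² = (p - o)² / 36
= (28 - 8)² / 36
= 20² / 36
= 400 / 36
= 11.1111


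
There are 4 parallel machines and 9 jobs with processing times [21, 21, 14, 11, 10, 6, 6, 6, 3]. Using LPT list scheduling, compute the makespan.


Jobs (LPT sorted): [21, 21, 14, 11, 10, 6, 6, 6, 3]
Machines: 4
  J=21 → Machine 1 (load: 0+21=21)
  J=21 → Machine 2 (load: 0+21=21)
  J=14 → Machine 3 (load: 0+14=14)
  J=11 → Machine 4 (load: 0+11=11)
  J=10 → Machine 4 (load: 11+10=21)
  J=6 → Machine 3 (load: 14+6=20)
  J=6 → Machine 3 (load: 20+6=26)
  J=6 → Machine 1 (load: 21+6=27)
  J=3 → Machine 2 (load: 21+3=24)
Machine loads: [27, 24, 26, 21]
Makespan = max = 27 time units


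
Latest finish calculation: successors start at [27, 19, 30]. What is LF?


LF = min of all successor start times
Successors start at: [27, 19, 30]
LF = min(27, 19, 30)
= 19


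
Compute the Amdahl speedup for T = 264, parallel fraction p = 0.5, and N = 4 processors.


Amdahl's law: T_p = T × ((1-p) + p/N)
= 264 × ((1-0.5) + 0.5/4)
= 264 × (0.50 + 0.1250)
= 264 × 0.6250
= 165.00
Speedup = 264/165.00
= 1.60×


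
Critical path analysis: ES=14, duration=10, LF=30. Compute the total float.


EF = ES + duration = 14 + 10 = 24
LS = LF - duration = 30 - 10 = 20
Total Float = LF - EF = 30 - 24
(or LS - ES = 20 - 14)
= 6


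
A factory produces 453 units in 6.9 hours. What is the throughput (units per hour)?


Throughput = units / time
= 453 / 6.9
= 65.7 units/hour


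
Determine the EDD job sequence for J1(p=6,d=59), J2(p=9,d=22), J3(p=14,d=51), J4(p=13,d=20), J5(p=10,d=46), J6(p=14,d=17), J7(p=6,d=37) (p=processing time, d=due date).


EDD: sort by earliest due date
  J6: d=17, p=14
  J4: d=20, p=13
  J2: d=22, p=9
  J7: d=37, p=6
  J5: d=46, p=10
  J3: d=51, p=14
  J1: d=59, p=6
Order: J6 → J4 → J2 → J7 → J5 → J3 → J1


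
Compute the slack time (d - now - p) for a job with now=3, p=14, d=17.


Slack = due - current_time - processing
= 17 - 3 - 14
= 0


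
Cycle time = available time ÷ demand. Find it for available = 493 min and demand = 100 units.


Cycle time = available time / demand
= 493 / 100
= 4.93 min/unit


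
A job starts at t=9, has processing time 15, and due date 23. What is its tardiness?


Completion = start + processing = 9 + 15 = 24
Tardiness = max(0, C - d) = max(0, 24 - 23)
= max(0, 1)
= 1


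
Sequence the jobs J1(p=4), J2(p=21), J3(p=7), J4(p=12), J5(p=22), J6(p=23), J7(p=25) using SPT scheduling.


SPT: sort by shortest processing time
  J1: p=4
  J3: p=7
  J4: p=12
  J2: p=21
  J5: p=22
  J6: p=23
  J7: p=25
Order: J1 → J3 → J4 → J2 → J5 → J6 → J7


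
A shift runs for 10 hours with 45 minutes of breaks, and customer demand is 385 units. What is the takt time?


Available = 10×60 - 45 = 555 min
Takt time = 555 / 385
= 1.44 min/unit


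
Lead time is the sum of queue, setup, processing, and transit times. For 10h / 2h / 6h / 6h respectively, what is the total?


Lead time = queue + setup + processing + transit
= 10 + 2 + 6 + 6
= 24 hours


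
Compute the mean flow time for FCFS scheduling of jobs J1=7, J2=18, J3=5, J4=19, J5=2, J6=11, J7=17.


Completion times:
  J1: completes at 7
  J2: completes at 25
  J3: completes at 30
  J4: completes at 49
  J5: completes at 51
  J6: completes at 62
  J7: completes at 79
Sum = 303
Average = 303/7
= 43.29


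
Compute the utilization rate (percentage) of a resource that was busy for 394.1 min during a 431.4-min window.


Utilization = busy / total × 100
= 394.1 / 431.4 × 100
= 91.4%


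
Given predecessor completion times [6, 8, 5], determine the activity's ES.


ES = max of all predecessor completion times
Predecessors: [6, 8, 5]
ES = max(6, 8, 5)
= 8


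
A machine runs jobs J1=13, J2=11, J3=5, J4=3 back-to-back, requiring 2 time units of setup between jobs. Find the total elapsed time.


Makespan = Σ processing + (n-1) × setup
= (13 + 11 + 5 + 3) + (4-1)×2
= 32 + 6
= 38 time units


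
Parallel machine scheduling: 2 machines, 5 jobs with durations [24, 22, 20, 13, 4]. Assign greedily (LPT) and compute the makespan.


Jobs (LPT sorted): [24, 22, 20, 13, 4]
Machines: 2
  J=24 → Machine 1 (load: 0+24=24)
  J=22 → Machine 2 (load: 0+22=22)
  J=20 → Machine 2 (load: 22+20=42)
  J=13 → Machine 1 (load: 24+13=37)
  J=4 → Machine 1 (load: 37+4=41)
Machine loads: [41, 42]
Makespan = max = 42 time units


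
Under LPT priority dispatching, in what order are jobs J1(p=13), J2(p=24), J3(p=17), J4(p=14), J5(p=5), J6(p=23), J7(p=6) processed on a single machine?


LPT: sort by longest processing time first
  J2: p=24
  J6: p=23
  J3: p=17
  J4: p=14
  J1: p=13
  J7: p=6
  J5: p=5
Order: J2 → J6 → J3 → J4 → J1 → J7 → J5


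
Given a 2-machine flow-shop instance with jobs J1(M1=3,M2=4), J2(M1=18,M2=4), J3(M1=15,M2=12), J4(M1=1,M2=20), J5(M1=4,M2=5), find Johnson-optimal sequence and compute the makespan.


Johnson's rule:
Group 1 (M1≤M2, sort by M1): ['J4', 'J1', 'J5']
Group 2 (M1>M2, sort desc M2): ['J3', 'J2']
Sequence: J4 → J1 → J5 → J3 → J2
Makespan calculation:
  J4: M1 done=1, M2 done=21
  J1: M1 done=4, M2 done=25
  J5: M1 done=8, M2 done=30
  J3: M1 done=23, M2 done=42
  J2: M1 done=41, M2 done=46
= Sequence: J4 → J1 → J5 → J3 → J2, Makespan: 46


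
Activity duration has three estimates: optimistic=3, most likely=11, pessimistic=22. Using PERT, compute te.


te = (o + 4m + p) / 6
= (3 + 4×11 + 22) / 6
= (3 + 44 + 22) / 6
= 69 / 6
= 11.50


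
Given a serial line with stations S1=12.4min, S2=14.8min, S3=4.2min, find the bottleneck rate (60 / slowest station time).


Bottleneck = longest station time
Station times: [12.4, 14.8, 4.2]
Max = 14.8 min
Rate = 60 / 14.8
= 4.05 units/hour (bottleneck: 14.8min)


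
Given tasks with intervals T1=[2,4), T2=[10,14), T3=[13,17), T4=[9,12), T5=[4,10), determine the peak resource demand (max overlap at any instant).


Check each time point for overlaps:
  t=9: 2 tasks active (T4, T5)
Max concurrent = 2


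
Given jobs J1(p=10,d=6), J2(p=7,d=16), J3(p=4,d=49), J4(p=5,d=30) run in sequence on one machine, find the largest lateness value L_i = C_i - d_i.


Lateness per job (L = C - d):
  J1: C=10, d=6, L=4
  J2: C=17, d=16, L=1
  J3: C=21, d=49, L=-28
  J4: C=26, d=30, L=-4
Lmax = max(4, 1, -28, -4)
= 4


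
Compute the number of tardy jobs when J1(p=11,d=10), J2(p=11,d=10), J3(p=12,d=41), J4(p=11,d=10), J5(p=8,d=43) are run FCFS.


Completion vs due date:
  J1: C=11, d=10 → TARDY
  J2: C=22, d=10 → TARDY
  J3: C=34, d=41 → on time
  J4: C=45, d=10 → TARDY
  J5: C=53, d=43 → TARDY
Tardy jobs: J1, J2, J4, J5
Count = 4


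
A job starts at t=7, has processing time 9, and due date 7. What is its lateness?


Completion = 7 + 9 = 16
Lateness = C - d = 16 - 7
= 9


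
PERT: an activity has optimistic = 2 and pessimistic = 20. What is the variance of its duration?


σ² = ((p - o) / 6)² = (p - o)² / 36
= (20 - 2)² / 36
= 18² / 36
= 324 / 36
= 9.0000


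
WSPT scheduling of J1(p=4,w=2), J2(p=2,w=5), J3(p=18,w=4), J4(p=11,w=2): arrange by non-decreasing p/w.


WSPT (Smith's rule): sort by p/w ascending
  J2: p/w = 2/5 = 0.400
  J1: p/w = 4/2 = 2.000
  J3: p/w = 18/4 = 4.500
  J4: p/w = 11/2 = 5.500
Order: J2 → J1 → J3 → J4


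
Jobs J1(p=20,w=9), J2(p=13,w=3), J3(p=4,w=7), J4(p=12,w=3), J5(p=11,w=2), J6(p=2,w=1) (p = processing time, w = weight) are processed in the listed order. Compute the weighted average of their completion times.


Completion times:
  J1: C=20, w×C=9×20=180
  J2: C=33, w×C=3×33=99
  J3: C=37, w×C=7×37=259
  J4: C=49, w×C=3×49=147
  J5: C=60, w×C=2×60=120
  J6: C=62, w×C=1×62=62
Sum w×C = 867
Sum w = 25
Weighted avg = 867/25
= 34.68


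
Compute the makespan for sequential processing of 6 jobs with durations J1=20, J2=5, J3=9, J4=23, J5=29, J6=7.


Sequential makespan: sum all processing times
= 20 + 5 + 9 + 23 + 29 + 7
= 93 time units


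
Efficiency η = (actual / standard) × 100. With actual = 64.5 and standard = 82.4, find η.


Efficiency = (actual / standard) × 100
= (64.5 / 82.4) × 100
= 78.3%


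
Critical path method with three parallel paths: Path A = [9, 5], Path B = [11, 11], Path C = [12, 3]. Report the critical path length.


Path A: 9 + 5 = 14
Path B: 11 + 11 = 22
Path C: 12 + 3 = 15
Critical path = longest = max(14, 22, 15)
= 22 (Path B)


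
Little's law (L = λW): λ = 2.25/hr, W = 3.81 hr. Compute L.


Little's law: L = λ × W
= 2.25 × 3.81
= 8.57


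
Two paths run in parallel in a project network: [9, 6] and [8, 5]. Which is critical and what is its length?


Path A: 9 + 6 = 15
Path B: 8 + 5 = 13
Critical path = longest = max(15, 13)
= 15 (Path A)


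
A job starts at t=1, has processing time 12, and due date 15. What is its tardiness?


Completion = start + processing = 1 + 12 = 13
Tardiness = max(0, C - d) = max(0, 13 - 15)
= max(0, -2)
= 0


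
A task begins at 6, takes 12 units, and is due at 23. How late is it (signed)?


Completion = 6 + 12 = 18
Lateness = C - d = 18 - 23
= -5


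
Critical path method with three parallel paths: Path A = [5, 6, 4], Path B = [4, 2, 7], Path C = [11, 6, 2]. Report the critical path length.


Path A: 5 + 6 + 4 = 15
Path B: 4 + 2 + 7 = 13
Path C: 11 + 6 + 2 = 19
Critical path = longest = max(15, 13, 19)
= 19 (Path C)


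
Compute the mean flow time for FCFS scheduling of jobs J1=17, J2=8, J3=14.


Completion times:
  J1: completes at 17
  J2: completes at 25
  J3: completes at 39
Sum = 81
Average = 81/3
= 27.00


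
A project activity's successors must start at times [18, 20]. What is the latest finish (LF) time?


LF = min of all successor start times
Successors start at: [18, 20]
LF = min(18, 20)
= 18


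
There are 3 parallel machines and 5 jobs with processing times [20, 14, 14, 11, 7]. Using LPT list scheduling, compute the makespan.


Jobs (LPT sorted): [20, 14, 14, 11, 7]
Machines: 3
  J=20 → Machine 1 (load: 0+20=20)
  J=14 → Machine 2 (load: 0+14=14)
  J=14 → Machine 3 (load: 0+14=14)
  J=11 → Machine 2 (load: 14+11=25)
  J=7 → Machine 3 (load: 14+7=21)
Machine loads: [20, 25, 21]
Makespan = max = 25 time units


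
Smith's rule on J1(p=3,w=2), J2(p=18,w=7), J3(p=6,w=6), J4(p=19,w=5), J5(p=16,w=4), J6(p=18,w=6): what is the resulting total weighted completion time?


WSPT order (by p/w): J3 → J1 → J2 → J6 → J4 → J5
  J3: C=6, w·C=6×6=36
  J1: C=9, w·C=2×9=18
  J2: C=27, w·C=7×27=189
  J6: C=45, w·C=6×45=270
  J4: C=64, w·C=5×64=320
  J5: C=80, w·C=4×80=320
Σ w·C = 1153
= 1153


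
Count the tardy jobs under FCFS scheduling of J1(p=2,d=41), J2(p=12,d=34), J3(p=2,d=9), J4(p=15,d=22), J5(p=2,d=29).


Completion vs due date:
  J1: C=2, d=41 → on time
  J2: C=14, d=34 → on time
  J3: C=16, d=9 → TARDY
  J4: C=31, d=22 → TARDY
  J5: C=33, d=29 → TARDY
Tardy jobs: J3, J4, J5
Count = 3


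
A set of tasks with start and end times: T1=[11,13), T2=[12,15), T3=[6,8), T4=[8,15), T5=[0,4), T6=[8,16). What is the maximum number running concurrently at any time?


Check each time point for overlaps:
  t=12: 4 tasks active (T1, T2, T4, T6)
Max concurrent = 4


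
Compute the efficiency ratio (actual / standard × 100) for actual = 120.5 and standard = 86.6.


Efficiency = (actual / standard) × 100
= (120.5 / 86.6) × 100
= 139.1%


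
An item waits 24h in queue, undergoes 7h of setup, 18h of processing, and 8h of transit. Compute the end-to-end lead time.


Lead time = queue + setup + processing + transit
= 24 + 7 + 18 + 8
= 57 hours


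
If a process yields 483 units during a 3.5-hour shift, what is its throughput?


Throughput = units / time
= 483 / 3.5
= 138.0 units/hour


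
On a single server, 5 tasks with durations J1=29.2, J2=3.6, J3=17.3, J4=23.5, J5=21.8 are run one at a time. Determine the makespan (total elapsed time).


Sequential makespan: sum all processing times
= 29.2 + 3.6 + 17.3 + 23.5 + 21.8
= 95.4 time units


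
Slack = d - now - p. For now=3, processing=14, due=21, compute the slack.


Slack = due - current_time - processing
= 21 - 3 - 14
= 4


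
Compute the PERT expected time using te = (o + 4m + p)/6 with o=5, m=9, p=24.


te = (o + 4m + p) / 6
= (5 + 4×9 + 24) / 6
= (5 + 36 + 24) / 6
= 65 / 6
= 10.83


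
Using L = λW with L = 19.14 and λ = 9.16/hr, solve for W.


Little's law: L = λW → W = L / λ
= 19.14 / 9.16
= 2.09 hours


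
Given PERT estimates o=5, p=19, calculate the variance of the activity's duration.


σ² = ((p - o) / 6)² = (p - o)² / 36
= (19 - 5)² / 36
= 14² / 36
= 196 / 36
= 5.4444


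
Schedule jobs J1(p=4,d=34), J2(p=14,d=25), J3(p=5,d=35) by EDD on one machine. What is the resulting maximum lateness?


EDD order: J2 → J1 → J3
Completion and lateness:
  J2: C=14, d=25, L=14-25=-11
  J1: C=18, d=34, L=18-34=-16
  J3: C=23, d=35, L=23-35=-12
Lmax = max(-11, -16, -12)
= -11


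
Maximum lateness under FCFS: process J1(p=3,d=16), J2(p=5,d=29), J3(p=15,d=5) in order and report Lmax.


Lateness per job (L = C - d):
  J1: C=3, d=16, L=-13
  J2: C=8, d=29, L=-21
  J3: C=23, d=5, L=18
Lmax = max(-13, -21, 18)
= 18


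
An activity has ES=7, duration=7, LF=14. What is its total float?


EF = ES + duration = 7 + 7 = 14
LS = LF - duration = 14 - 7 = 7
Total Float = LF - EF = 14 - 14
(or LS - ES = 7 - 7)
= 0


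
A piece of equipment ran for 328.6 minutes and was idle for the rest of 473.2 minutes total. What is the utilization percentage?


Utilization = busy / total × 100
= 328.6 / 473.2 × 100
= 69.4%


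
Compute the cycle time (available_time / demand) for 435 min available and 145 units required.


Cycle time = available time / demand
= 435 / 145
= 3.00 min/unit


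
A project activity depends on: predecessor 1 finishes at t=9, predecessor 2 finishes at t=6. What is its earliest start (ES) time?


ES = max of all predecessor completion times
Predecessors: [9, 6]
ES = max(9, 6)
= 9


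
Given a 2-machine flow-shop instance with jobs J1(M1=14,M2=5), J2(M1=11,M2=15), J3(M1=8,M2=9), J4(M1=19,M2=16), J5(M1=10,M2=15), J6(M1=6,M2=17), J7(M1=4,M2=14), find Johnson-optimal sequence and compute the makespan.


Johnson's rule:
Group 1 (M1≤M2, sort by M1): ['J7', 'J6', 'J3', 'J5', 'J2']
Group 2 (M1>M2, sort desc M2): ['J4', 'J1']
Sequence: J7 → J6 → J3 → J5 → J2 → J4 → J1
Makespan calculation:
  J7: M1 done=4, M2 done=18
  J6: M1 done=10, M2 done=35
  J3: M1 done=18, M2 done=44
  J5: M1 done=28, M2 done=59
  J2: M1 done=39, M2 done=74
  J4: M1 done=58, M2 done=90
  J1: M1 done=72, M2 done=95
= Sequence: J7 → J6 → J3 → J5 → J2 → J4 → J1, Makespan: 95


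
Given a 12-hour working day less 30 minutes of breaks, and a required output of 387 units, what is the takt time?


Available = 12×60 - 30 = 690 min
Takt time = 690 / 387
= 1.78 min/unit


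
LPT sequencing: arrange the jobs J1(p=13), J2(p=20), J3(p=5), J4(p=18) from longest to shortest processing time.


LPT: sort by longest processing time first
  J2: p=20
  J4: p=18
  J1: p=13
  J3: p=5
Order: J2 → J4 → J1 → J3


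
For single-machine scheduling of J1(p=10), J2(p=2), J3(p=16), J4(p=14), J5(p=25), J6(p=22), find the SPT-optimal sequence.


SPT: sort by shortest processing time
  J2: p=2
  J1: p=10
  J4: p=14
  J3: p=16
  J6: p=22
  J5: p=25
Order: J2 → J1 → J4 → J3 → J6 → J5


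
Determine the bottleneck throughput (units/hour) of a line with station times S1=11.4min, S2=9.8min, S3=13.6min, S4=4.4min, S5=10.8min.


Bottleneck = longest station time
Station times: [11.4, 9.8, 13.6, 4.4, 10.8]
Max = 13.6 min
Rate = 60 / 13.6
= 4.41 units/hour (bottleneck: 13.6min)


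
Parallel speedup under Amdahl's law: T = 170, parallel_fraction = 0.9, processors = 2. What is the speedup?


Amdahl's law: T_p = T × ((1-p) + p/N)
= 170 × ((1-0.9) + 0.9/2)
= 170 × (0.10 + 0.4500)
= 170 × 0.5500
= 93.50
Speedup = 170/93.50
= 1.82×


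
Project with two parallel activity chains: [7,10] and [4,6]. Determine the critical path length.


Path A: 7 + 10 = 17
Path B: 4 + 6 = 10
Critical path = longest = max(17, 10)
= 17 (Path A)


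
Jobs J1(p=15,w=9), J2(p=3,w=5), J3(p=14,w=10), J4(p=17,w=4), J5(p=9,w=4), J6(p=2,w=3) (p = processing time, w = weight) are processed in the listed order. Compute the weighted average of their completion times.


Completion times:
  J1: C=15, w×C=9×15=135
  J2: C=18, w×C=5×18=90
  J3: C=32, w×C=10×32=320
  J4: C=49, w×C=4×49=196
  J5: C=58, w×C=4×58=232
  J6: C=60, w×C=3×60=180
Sum w×C = 1153
Sum w = 35
Weighted avg = 1153/35
= 32.94


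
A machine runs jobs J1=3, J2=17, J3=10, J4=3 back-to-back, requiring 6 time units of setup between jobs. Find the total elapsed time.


Makespan = Σ processing + (n-1) × setup
= (3 + 17 + 10 + 3) + (4-1)×6
= 33 + 18
= 51 time units


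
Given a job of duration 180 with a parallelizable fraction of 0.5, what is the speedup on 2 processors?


Amdahl's law: T_p = T × ((1-p) + p/N)
= 180 × ((1-0.5) + 0.5/2)
= 180 × (0.50 + 0.2500)
= 180 × 0.7500
= 135.00
Speedup = 180/135.00
= 1.33×


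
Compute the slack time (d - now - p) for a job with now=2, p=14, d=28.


Slack = due - current_time - processing
= 28 - 2 - 14
= 12


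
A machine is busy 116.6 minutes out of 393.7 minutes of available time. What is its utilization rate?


Utilization = busy / total × 100
= 116.6 / 393.7 × 100
= 29.6%


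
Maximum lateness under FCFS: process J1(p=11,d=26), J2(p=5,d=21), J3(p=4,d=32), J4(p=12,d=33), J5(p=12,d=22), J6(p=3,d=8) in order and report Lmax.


Lateness per job (L = C - d):
  J1: C=11, d=26, L=-15
  J2: C=16, d=21, L=-5
  J3: C=20, d=32, L=-12
  J4: C=32, d=33, L=-1
  J5: C=44, d=22, L=22
  J6: C=47, d=8, L=39
Lmax = max(-15, -5, -12, -1, 22, 39)
= 39


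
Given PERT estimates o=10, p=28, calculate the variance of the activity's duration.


σ² = ((p - o) / 6)² = (p - o)² / 36
= (28 - 10)² / 36
= 18² / 36
= 324 / 36
= 9.0000


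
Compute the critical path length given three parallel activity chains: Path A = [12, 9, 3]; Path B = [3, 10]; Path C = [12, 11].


Path A: 12 + 9 + 3 = 24
Path B: 3 + 10 = 13
Path C: 12 + 11 = 23
Critical path = longest = max(24, 13, 23)
= 24 (Path A)


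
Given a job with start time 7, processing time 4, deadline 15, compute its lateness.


Completion = 7 + 4 = 11
Lateness = C - d = 11 - 15
= -4


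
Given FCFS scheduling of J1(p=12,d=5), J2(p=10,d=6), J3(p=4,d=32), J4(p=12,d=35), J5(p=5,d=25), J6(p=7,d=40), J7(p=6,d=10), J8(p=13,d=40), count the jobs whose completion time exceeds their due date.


Completion vs due date:
  J1: C=12, d=5 → TARDY
  J2: C=22, d=6 → TARDY
  J3: C=26, d=32 → on time
  J4: C=38, d=35 → TARDY
  J5: C=43, d=25 → TARDY
  J6: C=50, d=40 → TARDY
  J7: C=56, d=10 → TARDY
  J8: C=69, d=40 → TARDY
Tardy jobs: J1, J2, J4, J5, J6, J7, J8
Count = 7


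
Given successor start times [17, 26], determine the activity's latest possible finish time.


LF = min of all successor start times
Successors start at: [17, 26]
LF = min(17, 26)
= 17


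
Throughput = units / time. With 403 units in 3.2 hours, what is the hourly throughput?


Throughput = units / time
= 403 / 3.2
= 125.9 units/hour


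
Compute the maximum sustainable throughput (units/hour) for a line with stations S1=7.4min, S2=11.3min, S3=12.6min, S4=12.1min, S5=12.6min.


Bottleneck = longest station time
Station times: [7.4, 11.3, 12.6, 12.1, 12.6]
Max = 12.6 min
Rate = 60 / 12.6
= 4.76 units/hour (bottleneck: 12.6min)


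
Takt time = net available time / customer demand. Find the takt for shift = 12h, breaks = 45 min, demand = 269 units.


Available = 12×60 - 45 = 675 min
Takt time = 675 / 269
= 2.51 min/unit


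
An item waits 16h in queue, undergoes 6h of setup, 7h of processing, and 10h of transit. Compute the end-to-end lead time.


Lead time = queue + setup + processing + transit
= 16 + 6 + 7 + 10
= 39 hours


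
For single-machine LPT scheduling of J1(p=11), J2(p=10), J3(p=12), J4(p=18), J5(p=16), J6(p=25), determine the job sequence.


LPT: sort by longest processing time first
  J6: p=25
  J4: p=18
  J5: p=16
  J3: p=12
  J1: p=11
  J2: p=10
Order: J6 → J4 → J5 → J3 → J1 → J2


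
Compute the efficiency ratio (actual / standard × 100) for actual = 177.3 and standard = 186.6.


Efficiency = (actual / standard) × 100
= (177.3 / 186.6) × 100
= 95.0%


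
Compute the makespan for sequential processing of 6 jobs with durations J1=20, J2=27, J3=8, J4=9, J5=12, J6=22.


Sequential makespan: sum all processing times
= 20 + 27 + 8 + 9 + 12 + 22
= 98 time units


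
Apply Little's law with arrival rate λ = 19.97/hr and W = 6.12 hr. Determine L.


Little's law: L = λ × W
= 19.97 × 6.12
= 122.22


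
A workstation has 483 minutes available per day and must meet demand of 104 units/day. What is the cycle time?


Cycle time = available time / demand
= 483 / 104
= 4.64 min/unit


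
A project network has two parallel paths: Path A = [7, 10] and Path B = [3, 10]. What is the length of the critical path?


Path A: 7 + 10 = 17
Path B: 3 + 10 = 13
Critical path = longest = max(17, 13)
= 17 (Path A)


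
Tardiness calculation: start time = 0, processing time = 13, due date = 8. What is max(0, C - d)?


Completion = start + processing = 0 + 13 = 13
Tardiness = max(0, C - d) = max(0, 13 - 8)
= max(0, 5)
= 5


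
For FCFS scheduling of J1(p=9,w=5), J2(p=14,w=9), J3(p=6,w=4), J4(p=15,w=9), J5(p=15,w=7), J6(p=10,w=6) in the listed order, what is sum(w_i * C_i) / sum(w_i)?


Completion times:
  J1: C=9, w×C=5×9=45
  J2: C=23, w×C=9×23=207
  J3: C=29, w×C=4×29=116
  J4: C=44, w×C=9×44=396
  J5: C=59, w×C=7×59=413
  J6: C=69, w×C=6×69=414
Sum w×C = 1591
Sum w = 40
Weighted avg = 1591/40
= 39.77


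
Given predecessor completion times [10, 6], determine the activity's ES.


ES = max of all predecessor completion times
Predecessors: [10, 6]
ES = max(10, 6)
= 10


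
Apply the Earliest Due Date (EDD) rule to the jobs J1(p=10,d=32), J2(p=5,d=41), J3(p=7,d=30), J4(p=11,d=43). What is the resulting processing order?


EDD: sort by earliest due date
  J3: d=30, p=7
  J1: d=32, p=10
  J2: d=41, p=5
  J4: d=43, p=11
Order: J3 → J1 → J2 → J4


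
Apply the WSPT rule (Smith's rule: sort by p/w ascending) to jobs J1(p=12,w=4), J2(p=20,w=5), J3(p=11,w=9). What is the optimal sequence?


WSPT (Smith's rule): sort by p/w ascending
  J3: p/w = 11/9 = 1.222
  J1: p/w = 12/4 = 3.000
  J2: p/w = 20/5 = 4.000
Order: J3 → J1 → J2


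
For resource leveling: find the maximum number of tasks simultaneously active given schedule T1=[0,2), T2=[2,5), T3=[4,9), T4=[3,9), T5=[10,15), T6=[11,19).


Check each time point for overlaps:
  t=4: 3 tasks active (T2, T3, T4)
Max concurrent = 3


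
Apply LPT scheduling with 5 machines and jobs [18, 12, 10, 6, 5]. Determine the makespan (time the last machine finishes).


Jobs (LPT sorted): [18, 12, 10, 6, 5]
Machines: 5
  J=18 → Machine 1 (load: 0+18=18)
  J=12 → Machine 2 (load: 0+12=12)
  J=10 → Machine 3 (load: 0+10=10)
  J=6 → Machine 4 (load: 0+6=6)
  J=5 → Machine 5 (load: 0+5=5)
Machine loads: [18, 12, 10, 6, 5]
Makespan = max = 18 time units


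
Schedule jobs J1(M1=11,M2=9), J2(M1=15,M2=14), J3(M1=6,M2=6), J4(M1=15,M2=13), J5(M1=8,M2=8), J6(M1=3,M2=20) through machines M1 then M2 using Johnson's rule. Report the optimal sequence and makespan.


Johnson's rule:
Group 1 (M1≤M2, sort by M1): ['J6', 'J3', 'J5']
Group 2 (M1>M2, sort desc M2): ['J2', 'J4', 'J1']
Sequence: J6 → J3 → J5 → J2 → J4 → J1
Makespan calculation:
  J6: M1 done=3, M2 done=23
  J3: M1 done=9, M2 done=29
  J5: M1 done=17, M2 done=37
  J2: M1 done=32, M2 done=51
  J4: M1 done=47, M2 done=64
  J1: M1 done=58, M2 done=73
= Sequence: J6 → J3 → J5 → J2 → J4 → J1, Makespan: 73


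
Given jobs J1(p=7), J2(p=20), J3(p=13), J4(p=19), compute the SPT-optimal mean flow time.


SPT order: J1 → J3 → J4 → J2
Completion times:
  J1: C=7
  J3: C=20
  J4: C=39
  J2: C=59
Sum = 125, n = 4
Mean flow = 125/4
= 31.25


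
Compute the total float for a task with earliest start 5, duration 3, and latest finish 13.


EF = ES + duration = 5 + 3 = 8
LS = LF - duration = 13 - 3 = 10
Total Float = LF - EF = 13 - 8
(or LS - ES = 10 - 5)
= 5


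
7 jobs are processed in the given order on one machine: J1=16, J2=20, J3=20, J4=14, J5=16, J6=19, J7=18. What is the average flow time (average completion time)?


Completion times:
  J1: completes at 16
  J2: completes at 36
  J3: completes at 56
  J4: completes at 70
  J5: completes at 86
  J6: completes at 105
  J7: completes at 123
Sum = 492
Average = 492/7
= 70.29


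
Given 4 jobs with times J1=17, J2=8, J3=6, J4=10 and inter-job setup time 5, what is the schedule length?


Makespan = Σ processing + (n-1) × setup
= (17 + 8 + 6 + 10) + (4-1)×5
= 41 + 15
= 56 time units


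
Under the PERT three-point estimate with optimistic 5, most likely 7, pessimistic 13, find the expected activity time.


te = (o + 4m + p) / 6
= (5 + 4×7 + 13) / 6
= (5 + 28 + 13) / 6
= 46 / 6
= 7.67


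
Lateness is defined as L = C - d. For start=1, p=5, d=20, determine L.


Completion = 1 + 5 = 6
Lateness = C - d = 6 - 20
= -14


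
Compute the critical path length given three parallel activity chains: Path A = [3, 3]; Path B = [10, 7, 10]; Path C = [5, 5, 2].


Path A: 3 + 3 = 6
Path B: 10 + 7 + 10 = 27
Path C: 5 + 5 + 2 = 12
Critical path = longest = max(6, 27, 12)
= 27 (Path B)


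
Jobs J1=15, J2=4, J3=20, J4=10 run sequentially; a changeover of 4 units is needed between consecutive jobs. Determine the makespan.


Makespan = Σ processing + (n-1) × setup
= (15 + 4 + 20 + 10) + (4-1)×4
= 49 + 12
= 61 time units


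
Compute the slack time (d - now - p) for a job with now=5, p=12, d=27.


Slack = due - current_time - processing
= 27 - 5 - 12
= 10


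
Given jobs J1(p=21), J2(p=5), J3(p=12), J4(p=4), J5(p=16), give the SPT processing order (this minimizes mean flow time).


SPT: sort by shortest processing time
  J4: p=4
  J2: p=5
  J3: p=12
  J5: p=16
  J1: p=21
Order: J4 → J2 → J3 → J5 → J1


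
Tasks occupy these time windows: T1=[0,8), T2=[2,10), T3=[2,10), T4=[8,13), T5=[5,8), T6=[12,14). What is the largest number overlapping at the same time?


Check each time point for overlaps:
  t=5: 4 tasks active (T1, T2, T3, T5)
Max concurrent = 4


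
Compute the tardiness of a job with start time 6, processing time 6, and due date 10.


Completion = start + processing = 6 + 6 = 12
Tardiness = max(0, C - d) = max(0, 12 - 10)
= max(0, 2)
= 2


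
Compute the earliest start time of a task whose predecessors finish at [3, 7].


ES = max of all predecessor completion times
Predecessors: [3, 7]
ES = max(3, 7)
= 7


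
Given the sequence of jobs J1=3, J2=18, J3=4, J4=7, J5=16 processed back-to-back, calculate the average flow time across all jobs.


Completion times:
  J1: completes at 3
  J2: completes at 21
  J3: completes at 25
  J4: completes at 32
  J5: completes at 48
Sum = 129
Average = 129/5
= 25.80


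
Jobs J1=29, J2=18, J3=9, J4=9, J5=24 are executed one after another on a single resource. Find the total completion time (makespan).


Sequential makespan: sum all processing times
= 29 + 18 + 9 + 9 + 24
= 89 time units


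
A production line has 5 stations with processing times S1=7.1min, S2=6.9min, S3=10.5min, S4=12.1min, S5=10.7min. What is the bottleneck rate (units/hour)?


Bottleneck = longest station time
Station times: [7.1, 6.9, 10.5, 12.1, 10.7]
Max = 12.1 min
Rate = 60 / 12.1
= 4.96 units/hour (bottleneck: 12.1min)


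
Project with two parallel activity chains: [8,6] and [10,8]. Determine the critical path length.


Path A: 8 + 6 = 14
Path B: 10 + 8 = 18
Critical path = longest = max(14, 18)
= 18 (Path B)


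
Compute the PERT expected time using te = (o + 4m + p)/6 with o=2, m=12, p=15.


te = (o + 4m + p) / 6
= (2 + 4×12 + 15) / 6
= (2 + 48 + 15) / 6
= 65 / 6
= 10.83


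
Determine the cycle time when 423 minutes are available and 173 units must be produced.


Cycle time = available time / demand
= 423 / 173
= 2.45 min/unit


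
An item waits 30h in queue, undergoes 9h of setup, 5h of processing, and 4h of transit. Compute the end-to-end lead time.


Lead time = queue + setup + processing + transit
= 30 + 9 + 5 + 4
= 48 hours


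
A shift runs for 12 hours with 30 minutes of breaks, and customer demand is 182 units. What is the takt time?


Available = 12×60 - 30 = 690 min
Takt time = 690 / 182
= 3.79 min/unit


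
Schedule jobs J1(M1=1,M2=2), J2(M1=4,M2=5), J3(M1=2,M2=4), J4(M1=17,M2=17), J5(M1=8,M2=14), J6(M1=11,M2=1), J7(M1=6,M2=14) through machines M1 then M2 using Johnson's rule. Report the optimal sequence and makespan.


Johnson's rule:
Group 1 (M1≤M2, sort by M1): ['J1', 'J3', 'J2', 'J7', 'J5', 'J4']
Group 2 (M1>M2, sort desc M2): ['J6']
Sequence: J1 → J3 → J2 → J7 → J5 → J4 → J6
Makespan calculation:
  J1: M1 done=1, M2 done=3
  J3: M1 done=3, M2 done=7
  J2: M1 done=7, M2 done=12
  J7: M1 done=13, M2 done=27
  J5: M1 done=21, M2 done=41
  J4: M1 done=38, M2 done=58
  J6: M1 done=49, M2 done=59
= Sequence: J1 → J3 → J2 → J7 → J5 → J4 → J6, Makespan: 59


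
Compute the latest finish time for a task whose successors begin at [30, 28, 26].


LF = min of all successor start times
Successors start at: [30, 28, 26]
LF = min(30, 28, 26)
= 26


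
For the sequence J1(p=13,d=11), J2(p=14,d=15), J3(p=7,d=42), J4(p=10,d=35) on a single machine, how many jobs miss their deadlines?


Completion vs due date:
  J1: C=13, d=11 → TARDY
  J2: C=27, d=15 → TARDY
  J3: C=34, d=42 → on time
  J4: C=44, d=35 → TARDY
Tardy jobs: J1, J2, J4
Count = 3


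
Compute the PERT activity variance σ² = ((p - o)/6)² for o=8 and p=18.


σ² = ((p - o) / 6)² = (p - o)² / 36
= (18 - 8)² / 36
= 10² / 36
= 100 / 36
= 2.7778


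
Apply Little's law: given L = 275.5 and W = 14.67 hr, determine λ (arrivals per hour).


Little's law: L = λW → λ = L / W
= 275.5 / 14.67
= 18.78 per hour


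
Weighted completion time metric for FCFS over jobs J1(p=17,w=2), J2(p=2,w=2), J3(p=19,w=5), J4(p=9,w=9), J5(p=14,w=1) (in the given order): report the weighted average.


Completion times:
  J1: C=17, w×C=2×17=34
  J2: C=19, w×C=2×19=38
  J3: C=38, w×C=5×38=190
  J4: C=47, w×C=9×47=423
  J5: C=61, w×C=1×61=61
Sum w×C = 746
Sum w = 19
Weighted avg = 746/19
= 39.26


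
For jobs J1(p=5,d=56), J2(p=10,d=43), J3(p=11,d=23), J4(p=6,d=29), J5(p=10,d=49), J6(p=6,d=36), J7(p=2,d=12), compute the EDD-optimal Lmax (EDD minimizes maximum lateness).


EDD order: J7 → J3 → J4 → J6 → J2 → J5 → J1
Completion and lateness:
  J7: C=2, d=12, L=2-12=-10
  J3: C=13, d=23, L=13-23=-10
  J4: C=19, d=29, L=19-29=-10
  J6: C=25, d=36, L=25-36=-11
  J2: C=35, d=43, L=35-43=-8
  J5: C=45, d=49, L=45-49=-4
  J1: C=50, d=56, L=50-56=-6
Lmax = max(-10, -10, -10, -11, -8, -4, -6)
= -4


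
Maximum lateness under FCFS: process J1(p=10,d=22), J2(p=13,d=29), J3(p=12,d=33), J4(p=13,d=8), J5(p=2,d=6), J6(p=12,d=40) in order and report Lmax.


Lateness per job (L = C - d):
  J1: C=10, d=22, L=-12
  J2: C=23, d=29, L=-6
  J3: C=35, d=33, L=2
  J4: C=48, d=8, L=40
  J5: C=50, d=6, L=44
  J6: C=62, d=40, L=22
Lmax = max(-12, -6, 2, 40, 44, 22)
= 44


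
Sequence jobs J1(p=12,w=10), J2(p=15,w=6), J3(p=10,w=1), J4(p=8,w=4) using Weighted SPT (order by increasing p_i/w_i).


WSPT (Smith's rule): sort by p/w ascending
  J1: p/w = 12/10 = 1.200
  J4: p/w = 8/4 = 2.000
  J2: p/w = 15/6 = 2.500
  J3: p/w = 10/1 = 10.000
Order: J1 → J4 → J2 → J3


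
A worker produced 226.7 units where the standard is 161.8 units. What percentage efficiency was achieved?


Efficiency = (actual / standard) × 100
= (226.7 / 161.8) × 100
= 140.1%


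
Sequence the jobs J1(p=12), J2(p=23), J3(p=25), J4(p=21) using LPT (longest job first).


LPT: sort by longest processing time first
  J3: p=25
  J2: p=23
  J4: p=21
  J1: p=12
Order: J3 → J2 → J4 → J1


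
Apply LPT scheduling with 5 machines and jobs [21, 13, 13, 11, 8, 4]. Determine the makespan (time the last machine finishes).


Jobs (LPT sorted): [21, 13, 13, 11, 8, 4]
Machines: 5
  J=21 → Machine 1 (load: 0+21=21)
  J=13 → Machine 2 (load: 0+13=13)
  J=13 → Machine 3 (load: 0+13=13)
  J=11 → Machine 4 (load: 0+11=11)
  J=8 → Machine 5 (load: 0+8=8)
  J=4 → Machine 5 (load: 8+4=12)
Machine loads: [21, 13, 13, 11, 12]
Makespan = max = 21 time units


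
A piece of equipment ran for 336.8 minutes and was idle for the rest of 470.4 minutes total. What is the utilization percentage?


Utilization = busy / total × 100
= 336.8 / 470.4 × 100
= 71.6%


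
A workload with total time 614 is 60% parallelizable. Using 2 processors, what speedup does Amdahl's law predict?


Amdahl's law: T_p = T × ((1-p) + p/N)
= 614 × ((1-0.6) + 0.6/2)
= 614 × (0.40 + 0.3000)
= 614 × 0.7000
= 429.80
Speedup = 614/429.80
= 1.43×


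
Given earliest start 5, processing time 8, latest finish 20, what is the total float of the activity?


EF = ES + duration = 5 + 8 = 13
LS = LF - duration = 20 - 8 = 12
Total Float = LF - EF = 20 - 13
(or LS - ES = 12 - 5)
= 7


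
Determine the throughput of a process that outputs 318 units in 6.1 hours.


Throughput = units / time
= 318 / 6.1
= 52.1 units/hour


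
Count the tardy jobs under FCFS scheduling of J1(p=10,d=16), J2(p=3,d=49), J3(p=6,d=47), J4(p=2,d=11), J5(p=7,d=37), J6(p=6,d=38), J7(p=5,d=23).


Completion vs due date:
  J1: C=10, d=16 → on time
  J2: C=13, d=49 → on time
  J3: C=19, d=47 → on time
  J4: C=21, d=11 → TARDY
  J5: C=28, d=37 → on time
  J6: C=34, d=38 → on time
  J7: C=39, d=23 → TARDY
Tardy jobs: J4, J7
Count = 2


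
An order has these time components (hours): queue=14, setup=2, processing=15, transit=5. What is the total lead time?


Lead time = queue + setup + processing + transit
= 14 + 2 + 15 + 5
= 36 hours


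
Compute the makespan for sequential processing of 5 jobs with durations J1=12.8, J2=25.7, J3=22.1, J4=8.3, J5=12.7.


Sequential makespan: sum all processing times
= 12.8 + 25.7 + 22.1 + 8.3 + 12.7
= 81.6 time units


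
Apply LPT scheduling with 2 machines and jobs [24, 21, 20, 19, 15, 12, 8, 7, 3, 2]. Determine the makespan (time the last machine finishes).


Jobs (LPT sorted): [24, 21, 20, 19, 15, 12, 8, 7, 3, 2]
Machines: 2
  J=24 → Machine 1 (load: 0+24=24)
  J=21 → Machine 2 (load: 0+21=21)
  J=20 → Machine 2 (load: 21+20=41)
  J=19 → Machine 1 (load: 24+19=43)
  J=15 → Machine 2 (load: 41+15=56)
  J=12 → Machine 1 (load: 43+12=55)
  J=8 → Machine 1 (load: 55+8=63)
  J=7 → Machine 2 (load: 56+7=63)
  J=3 → Machine 1 (load: 63+3=66)
  J=2 → Machine 2 (load: 63+2=65)
Machine loads: [66, 65]
Makespan = max = 66 time units


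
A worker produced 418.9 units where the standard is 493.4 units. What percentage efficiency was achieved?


Efficiency = (actual / standard) × 100
= (418.9 / 493.4) × 100
= 84.9%


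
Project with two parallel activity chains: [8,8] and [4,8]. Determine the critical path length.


Path A: 8 + 8 = 16
Path B: 4 + 8 = 12
Critical path = longest = max(16, 12)
= 16 (Path A)


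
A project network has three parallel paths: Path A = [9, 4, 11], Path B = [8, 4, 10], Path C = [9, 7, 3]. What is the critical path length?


Path A: 9 + 4 + 11 = 24
Path B: 8 + 4 + 10 = 22
Path C: 9 + 7 + 3 = 19
Critical path = longest = max(24, 22, 19)
= 24 (Path A)


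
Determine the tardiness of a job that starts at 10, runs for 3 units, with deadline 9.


Completion = start + processing = 10 + 3 = 13
Tardiness = max(0, C - d) = max(0, 13 - 9)
= max(0, 4)
= 4


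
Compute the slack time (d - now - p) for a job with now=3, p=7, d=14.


Slack = due - current_time - processing
= 14 - 3 - 7
= 4


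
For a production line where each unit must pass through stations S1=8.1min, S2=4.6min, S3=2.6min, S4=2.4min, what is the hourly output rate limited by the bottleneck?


Bottleneck = longest station time
Station times: [8.1, 4.6, 2.6, 2.4]
Max = 8.1 min
Rate = 60 / 8.1
= 7.41 units/hour (bottleneck: 8.1min)


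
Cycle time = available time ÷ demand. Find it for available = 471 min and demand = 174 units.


Cycle time = available time / demand
= 471 / 174
= 2.71 min/unit


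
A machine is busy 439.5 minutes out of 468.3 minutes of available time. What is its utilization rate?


Utilization = busy / total × 100
= 439.5 / 468.3 × 100
= 93.9%


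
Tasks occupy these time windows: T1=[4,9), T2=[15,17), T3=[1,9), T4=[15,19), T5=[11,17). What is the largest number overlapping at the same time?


Check each time point for overlaps:
  t=15: 3 tasks active (T2, T4, T5)
Max concurrent = 3


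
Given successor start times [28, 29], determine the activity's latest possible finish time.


LF = min of all successor start times
Successors start at: [28, 29]
LF = min(28, 29)
= 28


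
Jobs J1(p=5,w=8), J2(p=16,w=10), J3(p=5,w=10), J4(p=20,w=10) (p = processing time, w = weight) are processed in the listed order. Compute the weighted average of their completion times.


Completion times:
  J1: C=5, w×C=8×5=40
  J2: C=21, w×C=10×21=210
  J3: C=26, w×C=10×26=260
  J4: C=46, w×C=10×46=460
Sum w×C = 970
Sum w = 38
Weighted avg = 970/38
= 25.53


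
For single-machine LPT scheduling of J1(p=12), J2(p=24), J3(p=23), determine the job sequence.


LPT: sort by longest processing time first
  J2: p=24
  J3: p=23
  J1: p=12
Order: J2 → J3 → J1


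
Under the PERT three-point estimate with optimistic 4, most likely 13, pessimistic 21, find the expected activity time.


te = (o + 4m + p) / 6
= (4 + 4×13 + 21) / 6
= (4 + 52 + 21) / 6
= 77 / 6
= 12.83


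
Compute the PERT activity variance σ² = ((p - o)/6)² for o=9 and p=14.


σ² = ((p - o) / 6)² = (p - o)² / 36
= (14 - 9)² / 36
= 5² / 36
= 25 / 36
= 0.6944


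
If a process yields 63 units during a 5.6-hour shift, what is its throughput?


Throughput = units / time
= 63 / 5.6
= 11.2 units/hour


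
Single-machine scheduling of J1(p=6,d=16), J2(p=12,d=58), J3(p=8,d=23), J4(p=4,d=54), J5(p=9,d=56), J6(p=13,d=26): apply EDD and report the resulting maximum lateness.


EDD order: J1 → J3 → J6 → J4 → J5 → J2
Completion and lateness:
  J1: C=6, d=16, L=6-16=-10
  J3: C=14, d=23, L=14-23=-9
  J6: C=27, d=26, L=27-26=1
  J4: C=31, d=54, L=31-54=-23
  J5: C=40, d=56, L=40-56=-16
  J2: C=52, d=58, L=52-58=-6
Lmax = max(-10, -9, 1, -23, -16, -6)
= 1
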